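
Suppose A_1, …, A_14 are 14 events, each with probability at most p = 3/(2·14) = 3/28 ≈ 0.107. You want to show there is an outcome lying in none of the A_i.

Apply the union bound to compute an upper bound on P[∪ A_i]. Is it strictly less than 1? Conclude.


Union bound: P[∪_{i=1}^{14} A_i] ≤ Σ_i P[A_i] ≤ 14·p = 14·(3/28) = 3/2.
Numerically: 3/2 ≈ 1.500.
Is 3/2 < 1? NO.
Since the bound 3/2 is ≥ 1, the union bound is uninformative here; it does NOT by itself certify existence.

14·p = 3/2 ≈ 1.500; existence NOT certified by the union bound.


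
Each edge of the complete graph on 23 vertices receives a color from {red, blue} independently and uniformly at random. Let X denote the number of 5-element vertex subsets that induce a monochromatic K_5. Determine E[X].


Let X = Σ_S X_S over the C(23, 5) = 33649 subsets S of size 5, where X_S = 1 if the K_5 on S is monochromatic.
For a fixed S, the K_5 on S has C(5, 2) = 10 edges. P[all 10 edges red] = (1/2)^10, and likewise for blue, so P[monochromatic] = 2·(1/2)^10 = 2^{1 − 10} = 1/512.
By linearity: E[X] = C(23, 5) · 2^{1 − 10} = 33649 · 1/512 = 33649/512.
Numerically: E[X] ≈ 65.720703.

E[X] = C(23,5)·2^(1−C(5,2)) = 33649/512 ≈ 65.720703.


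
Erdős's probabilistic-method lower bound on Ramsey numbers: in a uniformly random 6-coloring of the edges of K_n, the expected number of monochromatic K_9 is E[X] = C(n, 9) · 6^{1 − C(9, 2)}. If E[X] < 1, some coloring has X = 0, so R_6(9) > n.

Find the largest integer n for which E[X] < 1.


We need C(n, 9) · 6^{1 − 36} < 1, i.e. C(n, 9) < 6^{36 − 1} = 1719070799748422591028658176.
Check values of n near the boundary:
  n = 4405: C(4405, 9) = 1706862792900636302463627150; 1706862792900636302463627150 < 1719070799748422591028658176? YES
  n = 4406: C(4406, 9) = 1710356485221788389505285700; 1710356485221788389505285700 < 1719070799748422591028658176? YES
  n = 4407: C(4407, 9) = 1713856532599459170657070050; 1713856532599459170657070050 < 1719070799748422591028658176? YES
  n = 4408: C(4408, 9) = 1717362945146264156457459600; 1717362945146264156457459600 < 1719070799748422591028658176? YES
  n = 4409: C(4409, 9) = 1720875732988608787686577131; 1720875732988608787686577131 < 1719070799748422591028658176? NO
The largest n with C(n, 9) < 1719070799748422591028658176 is n = 4408 (where E[X] = 35778394690547169926197075/35813974994758803979763712 ≈ 0.999). Hence R_6(9) > 4408, i.e. R_6(9) ≥ 4409.

Largest n = 4408; hence R_6(9) > 4408.


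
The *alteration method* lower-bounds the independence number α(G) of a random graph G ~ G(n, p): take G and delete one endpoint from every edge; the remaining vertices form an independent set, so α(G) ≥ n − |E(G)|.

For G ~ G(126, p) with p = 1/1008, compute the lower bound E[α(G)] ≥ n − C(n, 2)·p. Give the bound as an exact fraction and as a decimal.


E[|E(G)|] = C(126, 2)·p = 7875 · (1/1008) = 125/16.
E[α(G)] ≥ n − E[|E(G)|] = 126 − 125/16 = 1891/16.
Numerically: ≈ 118.1875.
(This is only a lower bound; the true E[α(G)] may be larger.)

E[α(G)] ≥ 1891/16 ≈ 118.1875.


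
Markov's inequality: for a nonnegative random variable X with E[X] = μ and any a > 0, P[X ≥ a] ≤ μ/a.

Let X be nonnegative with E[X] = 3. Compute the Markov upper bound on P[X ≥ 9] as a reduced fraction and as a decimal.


μ = E[X] = 3, a = 9.
Markov: P[X ≥ 9] ≤ μ/a = (3)/9 = 1/3.
Numerically: ≈ 0.33333.
(Since a = 9 > μ = 3.00000, the bound 1/3 is < 1 and informative.)

P[X ≥ 9] ≤ 1/3 ≈ 0.33333.


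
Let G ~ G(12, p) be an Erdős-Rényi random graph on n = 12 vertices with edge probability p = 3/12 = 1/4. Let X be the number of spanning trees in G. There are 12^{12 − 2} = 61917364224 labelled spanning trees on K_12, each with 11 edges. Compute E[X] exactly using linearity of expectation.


K_12 has 12^{12 − 2} = 61917364224 labelled spanning trees.
For each such spanning tree H, let X_H = 1 if all 11 edges of H are present in G. Then P[X_H = 1] = p^{11} = (1/4)^{11} = 1/4194304.
Summing the indicators: E[X] = Σ_H E[X_H] = 61917364224 · p^{11} = 61917364224 · 1/4194304 = 59049/4.
Numerically: E[X] ≈ 14762.2.

E[X] = 61917364224 · (1/4)^{11} = 59049/4 ≈ 14762.2.


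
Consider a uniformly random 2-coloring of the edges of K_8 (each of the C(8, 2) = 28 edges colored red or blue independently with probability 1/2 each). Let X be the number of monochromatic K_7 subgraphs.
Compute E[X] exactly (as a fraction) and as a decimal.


Let X = Σ_S X_S over the C(8, 7) = 8 subsets S of size 7, where X_S = 1 if the K_7 on S is monochromatic.
For a fixed S, the K_7 on S has C(7, 2) = 21 edges. P[all 21 edges red] = (1/2)^21, and likewise for blue, so P[monochromatic] = 2·(1/2)^21 = 2^{1 − 21} = 1/1048576.
By linearity of expectation: E[X] = C(8, 7) · 2^{1 − 21} = 8 · 1/1048576 = 1/131072.
Numerically: E[X] ≈ 0.000.

E[X] = C(8,7)·2^(1−C(7,2)) = 1/131072 ≈ 0.000.


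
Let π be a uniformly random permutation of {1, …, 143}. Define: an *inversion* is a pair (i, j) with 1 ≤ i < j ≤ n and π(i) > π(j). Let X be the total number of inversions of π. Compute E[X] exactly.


Write X = Σ X_I over the C(143, 2) = 10153 pairs i < j, with X_I the indicator of one inversion.
There are 10153 indicators.
For each fixed pair i < j, the values π(i) and π(j) are two distinct elements of {1, …, 143} in uniformly random order; by symmetry P[π(i) > π(j)] = 1/2.
By linearity: E[X] = 10153 · (1/2) = C(143, 2) · (1/2) = 10153/2 = 10153/2 ≈ 5076.500000.

E[X] = 10153/2 = 5076.500000.


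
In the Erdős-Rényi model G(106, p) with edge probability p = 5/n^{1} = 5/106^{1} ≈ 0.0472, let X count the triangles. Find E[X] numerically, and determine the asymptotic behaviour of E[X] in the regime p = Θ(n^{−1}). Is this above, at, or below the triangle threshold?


Number of potential triangles: C(106, 3) = 192920.
Each occurs with probability p³ ≈ (0.0472)³ ≈ 1.04952e-04.
By linearity: E[X] = C(106, 3)·p³ ≈ 192920 · 1.04952e-04 ≈ 20.247.
Here α = 1, so p = 5/n is exactly at the triangle threshold p ~ 1/n. Asymptotically E[X] → c³/6 = 5³/6 = 125/6 ≈ 20.833, a bounded constant. In this regime the triangle count is asymptotically Poisson(c³/6).

E[X] ≈ 20.247; in regime p = Θ(1/n^{1}) E[X] stays bounded (at the triangle threshold p ~ 1/n).


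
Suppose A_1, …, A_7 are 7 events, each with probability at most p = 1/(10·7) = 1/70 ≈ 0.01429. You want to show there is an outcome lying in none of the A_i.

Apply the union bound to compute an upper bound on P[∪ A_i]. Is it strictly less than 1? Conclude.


Union bound: P[∪_{i=1}^{7} A_i] ≤ Σ_i P[A_i] ≤ 7·p = 7·(1/70) = 1/10.
Numerically: 1/10 ≈ 0.10000.
Is 1/10 < 1? YES.
Since P[∪ A_i] ≤ 1/10 < 1, the complement has P[∩ A_i^c] ≥ 1 − 1/10 = 9/10 > 0, so some outcome avoids every A_i.

7·p = 1/10 ≈ 0.10000; existence CERTIFIED by the union bound.


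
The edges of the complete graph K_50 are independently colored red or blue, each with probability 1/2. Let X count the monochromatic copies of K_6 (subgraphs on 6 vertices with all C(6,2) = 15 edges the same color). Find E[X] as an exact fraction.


Let X = Σ_S X_S over the C(50, 6) = 15890700 subsets S of size 6, where X_S = 1 if the K_6 on S is monochromatic.
For a fixed S, the K_6 on S has C(6, 2) = 15 edges. P[all 15 edges red] = (1/2)^15, and likewise for blue, so P[monochromatic] = 2·(1/2)^15 = 2^{1 − 15} = 1/16384.
By linearity of expectation: E[X] = C(50, 6) · 2^{1 − 15} = 15890700 · 1/16384 = 3972675/4096.
Numerically: E[X] ≈ 969.891.

E[X] = C(50,6)·2^(1−C(6,2)) = 3972675/4096 ≈ 969.891.


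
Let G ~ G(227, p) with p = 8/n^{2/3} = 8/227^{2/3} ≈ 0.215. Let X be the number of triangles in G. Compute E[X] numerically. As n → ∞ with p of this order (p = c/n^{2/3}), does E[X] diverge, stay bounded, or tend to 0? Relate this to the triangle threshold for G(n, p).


Number of potential triangles: C(227, 3) = 1923825.
Each occurs with probability p³ ≈ (0.215)³ ≈ 9.93615e-03.
By linearity: E[X] = C(227, 3)·p³ ≈ 1923825 · 9.93615e-03 ≈ 19115.419.
Since α = 2/3 < 1, p = c/n^{2/3} ≫ 1/n is above the triangle threshold p ~ 1/n. Asymptotically E[X] ~ (c³/6)·n^{3(1−α)} = (8³/6)·n^{1} → ∞; triangles are abundant w.h.p.

E[X] ≈ 19115.419; in regime p = Θ(1/n^{2/3}) E[X] diverges (above the triangle threshold p ~ 1/n).


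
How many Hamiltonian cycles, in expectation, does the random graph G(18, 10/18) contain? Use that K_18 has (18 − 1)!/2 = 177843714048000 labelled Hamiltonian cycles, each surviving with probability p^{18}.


K_18 has (18 − 1)!/2 = 177843714048000 labelled Hamiltonian cycles.
For each such Hamiltonian cycle H, let X_H = 1 if all 18 edges of H are present in G. Then P[X_H = 1] = p^{18} = (5/9)^{18} = 3814697265625/150094635296999121.
By linearity of expectation: E[X] = Σ_H E[X_H] = 177843714048000 · p^{18} = 177843714048000 · 3814697265625/150094635296999121 = 930617187500000000000000/205891132094649.
Numerically: E[X] ≈ 4.52e+09.

E[X] = 177843714048000 · (5/9)^{18} = 930617187500000000000000/205891132094649 ≈ 4.52e+09.


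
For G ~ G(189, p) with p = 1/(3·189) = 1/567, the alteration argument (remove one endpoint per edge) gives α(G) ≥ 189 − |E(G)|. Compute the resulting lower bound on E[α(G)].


E[|E(G)|] = C(189, 2)·p = 17766 · (1/567) = 94/3.
E[α(G)] ≥ n − E[|E(G)|] = 189 − 94/3 = 473/3.
Numerically: ≈ 157.6667.
(This is only a lower bound; the true E[α(G)] may be larger.)

E[α(G)] ≥ 473/3 ≈ 157.6667.


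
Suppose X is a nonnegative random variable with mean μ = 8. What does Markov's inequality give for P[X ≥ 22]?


μ = E[X] = 8, a = 22.
Markov: P[X ≥ 22] ≤ μ/a = (8)/22 = 4/11.
Numerically: ≈ 0.364.
(Since a = 22 > μ = 8.000, the bound 4/11 is < 1 and informative.)

P[X ≥ 22] ≤ 4/11 ≈ 0.364.


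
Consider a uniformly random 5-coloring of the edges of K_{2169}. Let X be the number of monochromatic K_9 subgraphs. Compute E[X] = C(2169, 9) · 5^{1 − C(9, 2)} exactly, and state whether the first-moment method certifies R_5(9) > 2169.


E[X] = C(2169, 9) · 5^{1 − 36} = 2879753360044504243499683 · 5^{−35} = 2879753360044504243499683/2910383045673370361328125.
As a reduced fraction: E[X] = 2879753360044504243499683/2910383045673370361328125 ≈ 0.9894757.
Is E[X] < 1? YES.
Since E[X] < 1, there exists a 5-coloring of K_{2169} with no monochromatic K_9; hence R_5(9) > 2169.

E[X] = 2879753360044504243499683/2910383045673370361328125 ≈ 0.9894757; E[X] < 1, so R_5(9) > 2169.


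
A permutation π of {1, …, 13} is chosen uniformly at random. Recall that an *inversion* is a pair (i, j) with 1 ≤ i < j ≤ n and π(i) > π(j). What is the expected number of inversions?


Write X = Σ X_I over the C(13, 2) = 78 pairs i < j, with X_I the indicator of one inversion.
There are 78 indicators.
For each fixed pair i < j, the values π(i) and π(j) are two distinct elements of {1, …, 13} in uniformly random order; by symmetry P[π(i) > π(j)] = 1/2.
By linearity: E[X] = 78 · (1/2) = C(13, 2) · (1/2) = 78/2 = 39 ≈ 39.000.

E[X] = 39 = 39.000.


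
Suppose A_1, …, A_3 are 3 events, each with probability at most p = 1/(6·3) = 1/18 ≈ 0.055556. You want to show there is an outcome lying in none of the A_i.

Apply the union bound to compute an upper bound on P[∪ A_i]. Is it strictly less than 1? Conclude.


Union bound: P[∪_{i=1}^{3} A_i] ≤ Σ_i P[A_i] ≤ 3·p = 3·(1/18) = 1/6.
Numerically: 1/6 ≈ 0.166667.
Is 1/6 < 1? YES.
Since P[∪ A_i] ≤ 1/6 < 1, the complement has P[∩ A_i^c] ≥ 1 − 1/6 = 5/6 > 0, so some outcome avoids every A_i.

3·p = 1/6 ≈ 0.166667; existence CERTIFIED by the union bound.


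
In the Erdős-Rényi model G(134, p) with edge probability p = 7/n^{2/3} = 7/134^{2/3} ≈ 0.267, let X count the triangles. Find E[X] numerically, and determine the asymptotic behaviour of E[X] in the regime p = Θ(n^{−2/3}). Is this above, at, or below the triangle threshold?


Number of potential triangles: C(134, 3) = 392084.
Each occurs with probability p³ ≈ (0.267)³ ≈ 1.91022e-02.
By linearity: E[X] = C(134, 3)·p³ ≈ 392084 · 1.91022e-02 ≈ 7489.687.
Since α = 2/3 < 1, p = c/n^{2/3} ≫ 1/n is above the triangle threshold p ~ 1/n. Asymptotically E[X] ~ (c³/6)·n^{3(1−α)} = (7³/6)·n^{1} → ∞; triangles are abundant w.h.p.

E[X] ≈ 7489.687; in regime p = Θ(1/n^{2/3}) E[X] diverges (above the triangle threshold p ~ 1/n).


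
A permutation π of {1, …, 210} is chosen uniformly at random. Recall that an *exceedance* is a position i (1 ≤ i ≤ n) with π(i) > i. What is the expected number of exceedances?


Write X = Σ_{i=1}^{210} X_i, where X_i = 1_{π(i) > i}.
For each fixed i, π(i) is uniform over {1, …, 210} (marginal of a uniform permutation), so P[π(i) > i] = (n − i)/n. Summing: Σ_{i=1}^{210} (n − i)/n = (0 + 1 + … + 209)/210 = 210(210 − 1)/(2·210) = (210 − 1)/2.
Hence E[X] = Σ_{i=1}^{210} (210 − i)/210 = 209/2 ≈ 104.500000.

E[X] = 209/2 = 104.500000.


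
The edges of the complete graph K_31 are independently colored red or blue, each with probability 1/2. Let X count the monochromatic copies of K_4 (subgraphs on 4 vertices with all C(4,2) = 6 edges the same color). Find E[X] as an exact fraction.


Let X = Σ_S X_S over the C(31, 4) = 31465 subsets S of size 4, where X_S = 1 if the K_4 on S is monochromatic.
For a fixed S, the K_4 on S has C(4, 2) = 6 edges. P[all 6 edges red] = (1/2)^6, and likewise for blue, so P[monochromatic] = 2·(1/2)^6 = 2^{1 − 6} = 1/32.
By linearity: E[X] = C(31, 4) · 2^{1 − 6} = 31465 · 1/32 = 31465/32.
Numerically: E[X] ≈ 983.2812.

E[X] = C(31,4)·2^(1−C(4,2)) = 31465/32 ≈ 983.2812.


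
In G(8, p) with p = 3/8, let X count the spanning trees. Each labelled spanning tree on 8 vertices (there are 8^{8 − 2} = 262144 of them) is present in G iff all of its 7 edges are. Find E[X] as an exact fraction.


K_8 has 8^{8 − 2} = 262144 labelled spanning trees.
For each such spanning tree H, let X_H = 1 if all 7 edges of H are present in G. Then P[X_H = 1] = p^{7} = (3/8)^{7} = 2187/2097152.
By linearity: E[X] = Σ_H E[X_H] = 262144 · p^{7} = 262144 · 2187/2097152 = 2187/8.
Numerically: E[X] ≈ 273.375.

E[X] = 262144 · (3/8)^{7} = 2187/8 ≈ 273.375.


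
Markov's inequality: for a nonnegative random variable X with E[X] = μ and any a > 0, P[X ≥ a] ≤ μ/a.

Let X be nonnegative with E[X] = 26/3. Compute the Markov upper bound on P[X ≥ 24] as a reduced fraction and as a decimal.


μ = E[X] = 26/3, a = 24.
Markov: P[X ≥ 24] ≤ μ/a = (26/3)/24 = 13/36.
Numerically: ≈ 0.361.
(Since a = 24 > μ = 8.667, the bound 13/36 is < 1 and informative.)

P[X ≥ 24] ≤ 13/36 ≈ 0.361.


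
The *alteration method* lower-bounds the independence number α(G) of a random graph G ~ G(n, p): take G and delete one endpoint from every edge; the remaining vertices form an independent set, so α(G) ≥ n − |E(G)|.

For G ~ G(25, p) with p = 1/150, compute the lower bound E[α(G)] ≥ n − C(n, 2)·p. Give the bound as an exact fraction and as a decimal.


E[|E(G)|] = C(25, 2)·p = 300 · (1/150) = 2.
E[α(G)] ≥ n − E[|E(G)|] = 25 − 2 = 23.
Numerically: ≈ 23.000000.
(This is only a lower bound; the true E[α(G)] may be larger.)

E[α(G)] ≥ 23 ≈ 23.000000.


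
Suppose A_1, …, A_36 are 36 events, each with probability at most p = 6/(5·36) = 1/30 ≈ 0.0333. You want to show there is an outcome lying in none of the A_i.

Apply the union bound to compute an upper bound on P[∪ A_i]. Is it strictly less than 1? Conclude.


Union bound: P[∪_{i=1}^{36} A_i] ≤ Σ_i P[A_i] ≤ 36·p = 36·(1/30) = 6/5.
Numerically: 6/5 ≈ 1.2000.
Is 6/5 < 1? NO.
Since the bound 6/5 is ≥ 1, the union bound is uninformative here; it does NOT by itself certify existence.

36·p = 6/5 ≈ 1.2000; existence NOT certified by the union bound.


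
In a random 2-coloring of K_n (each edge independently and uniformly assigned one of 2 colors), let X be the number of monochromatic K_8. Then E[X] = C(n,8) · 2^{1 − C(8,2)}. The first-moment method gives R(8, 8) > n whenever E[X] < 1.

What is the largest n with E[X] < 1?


We need C(n, 8) · 2^{1 − 28} < 1, i.e. C(n, 8) < 2^{28 − 1} = 134217728.
Check values of n near the boundary:
  n = 38: C(38, 8) = 48903492; 48903492 < 134217728? YES
  n = 39: C(39, 8) = 61523748; 61523748 < 134217728? YES
  n = 40: C(40, 8) = 76904685; 76904685 < 134217728? YES
  n = 41: C(41, 8) = 95548245; 95548245 < 134217728? YES
  n = 42: C(42, 8) = 118030185; 118030185 < 134217728? YES
  n = 43: C(43, 8) = 145008513; 145008513 < 134217728? NO
  n = 44: C(44, 8) = 177232627; 177232627 < 134217728? NO
  n = 45: C(45, 8) = 215553195; 215553195 < 134217728? NO
The largest n with C(n, 8) < 134217728 is n = 42 (where E[X] = 118030185/134217728 ≈ 0.8794). Hence R(8, 8) > 42, i.e. R(8, 8) ≥ 43.

Largest n = 42; hence R(8, 8) > 42.


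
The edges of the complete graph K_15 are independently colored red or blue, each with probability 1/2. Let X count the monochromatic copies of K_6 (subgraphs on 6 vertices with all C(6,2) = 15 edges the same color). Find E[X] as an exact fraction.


Let X = Σ_S X_S over the C(15, 6) = 5005 subsets S of size 6, where X_S = 1 if the K_6 on S is monochromatic.
For a fixed S, the K_6 on S has C(6, 2) = 15 edges. P[all 15 edges red] = (1/2)^15, and likewise for blue, so P[monochromatic] = 2·(1/2)^15 = 2^{1 − 15} = 1/16384.
By linearity: E[X] = C(15, 6) · 2^{1 − 15} = 5005 · 1/16384 = 5005/16384.
Numerically: E[X] ≈ 0.305481.

E[X] = C(15,6)·2^(1−C(6,2)) = 5005/16384 ≈ 0.305481.


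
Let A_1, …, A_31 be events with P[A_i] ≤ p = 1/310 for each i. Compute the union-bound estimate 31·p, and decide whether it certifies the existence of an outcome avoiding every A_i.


Union bound: P[∪_{i=1}^{31} A_i] ≤ Σ_i P[A_i] ≤ 31·p = 31·(1/310) = 1/10.
Numerically: 1/10 ≈ 0.100000.
Is 1/10 < 1? YES.
Since P[∪ A_i] ≤ 1/10 < 1, the complement has P[∩ A_i^c] ≥ 1 − 1/10 = 9/10 > 0, so some outcome avoids every A_i.

31·p = 1/10 ≈ 0.100000; existence CERTIFIED by the union bound.


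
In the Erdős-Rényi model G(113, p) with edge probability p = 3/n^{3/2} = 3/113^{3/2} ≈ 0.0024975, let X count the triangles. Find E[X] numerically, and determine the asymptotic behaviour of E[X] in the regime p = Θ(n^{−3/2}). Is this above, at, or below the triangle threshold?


Number of potential triangles: C(113, 3) = 234136.
Each occurs with probability p³ ≈ (0.0024975)³ ≈ 1.5577967e-08.
By linearity: E[X] = C(113, 3)·p³ ≈ 234136 · 1.5577967e-08 ≈ 0.00365.
Since α = 3/2 > 1, p = c/n^{3/2} = o(1/n) is below the triangle threshold p ~ 1/n. Asymptotically E[X] ~ (c³/6)·n^{3(1−α)} = (3³/6)·n^{-1.5} → 0, so by Markov's inequality G has no triangles w.h.p.

E[X] ≈ 0.00365; in regime p = Θ(1/n^{3/2}) E[X] tends to 0 (below the triangle threshold p ~ 1/n).


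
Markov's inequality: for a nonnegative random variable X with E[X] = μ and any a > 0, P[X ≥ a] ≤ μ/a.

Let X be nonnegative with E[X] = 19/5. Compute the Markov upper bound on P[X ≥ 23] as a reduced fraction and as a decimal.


μ = E[X] = 19/5, a = 23.
Markov: P[X ≥ 23] ≤ μ/a = (19/5)/23 = 19/115.
Numerically: ≈ 0.165217.
(Since a = 23 > μ = 3.800000, the bound 19/115 is < 1 and informative.)

P[X ≥ 23] ≤ 19/115 ≈ 0.165217.


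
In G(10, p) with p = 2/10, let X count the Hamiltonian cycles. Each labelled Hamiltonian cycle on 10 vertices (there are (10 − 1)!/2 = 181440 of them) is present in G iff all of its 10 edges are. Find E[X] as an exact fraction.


K_10 has (10 − 1)!/2 = 181440 labelled Hamiltonian cycles.
For each such Hamiltonian cycle H, let X_H = 1 if all 10 edges of H are present in G. Then P[X_H = 1] = p^{10} = (1/5)^{10} = 1/9765625.
By linearity of expectation: E[X] = Σ_H E[X_H] = 181440 · p^{10} = 181440 · 1/9765625 = 36288/1953125.
Numerically: E[X] ≈ 0.01858.

E[X] = 181440 · (1/5)^{10} = 36288/1953125 ≈ 0.01858.


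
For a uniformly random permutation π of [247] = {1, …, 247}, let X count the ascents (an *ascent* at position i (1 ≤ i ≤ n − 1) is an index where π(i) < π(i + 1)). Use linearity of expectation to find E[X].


Write X = Σ X_I over i = 1, …, 246, with X_I the indicator of one ascent.
There are 246 indicators.
For each fixed i, the pair (π(i), π(i+1)) is a uniformly random ordered pair of distinct values from {1, …, 247}; by symmetry P[π(i) < π(i+1)] = 1/2.
By linearity: E[X] = 246 · (1/2) = (247 − 1) · (1/2) = 123 ≈ 123.00000.

E[X] = 123 = 123.00000.


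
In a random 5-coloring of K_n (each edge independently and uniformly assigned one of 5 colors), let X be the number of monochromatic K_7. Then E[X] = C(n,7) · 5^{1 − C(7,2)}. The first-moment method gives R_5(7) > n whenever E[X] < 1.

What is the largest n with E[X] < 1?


We need C(n, 7) · 5^{1 − 21} < 1, i.e. C(n, 7) < 5^{21 − 1} = 95367431640625.
Check values of n near the boundary:
  n = 332: C(332, 7) = 82772214646616; 82772214646616 < 95367431640625? YES
  n = 333: C(333, 7) = 84549532139028; 84549532139028 < 95367431640625? YES
  n = 334: C(334, 7) = 86359460961576; 86359460961576 < 95367431640625? YES
  n = 335: C(335, 7) = 88202498238195; 88202498238195 < 95367431640625? YES
  n = 336: C(336, 7) = 90079147136880; 90079147136880 < 95367431640625? YES
  n = 337: C(337, 7) = 91989916924632; 91989916924632 < 95367431640625? YES
  n = 338: C(338, 7) = 93935323022736; 93935323022736 < 95367431640625? YES
  n = 339: C(339, 7) = 95915887062372; 95915887062372 < 95367431640625? NO
  n = 340: C(340, 7) = 97932136940560; 97932136940560 < 95367431640625? NO
The largest n with C(n, 7) < 95367431640625 is n = 338 (where E[X] = 93935323022736/95367431640625 ≈ 0.9850). Hence R_5(7) > 338, i.e. R_5(7) ≥ 339.

Largest n = 338; hence R_5(7) > 338.


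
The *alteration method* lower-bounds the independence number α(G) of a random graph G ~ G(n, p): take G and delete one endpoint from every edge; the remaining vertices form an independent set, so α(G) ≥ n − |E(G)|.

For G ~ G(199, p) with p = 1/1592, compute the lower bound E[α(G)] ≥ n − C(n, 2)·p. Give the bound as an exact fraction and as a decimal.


E[|E(G)|] = C(199, 2)·p = 19701 · (1/1592) = 99/8.
E[α(G)] ≥ n − E[|E(G)|] = 199 − 99/8 = 1493/8.
Numerically: ≈ 186.6250.
(This is only a lower bound; the true E[α(G)] may be larger.)

E[α(G)] ≥ 1493/8 ≈ 186.6250.


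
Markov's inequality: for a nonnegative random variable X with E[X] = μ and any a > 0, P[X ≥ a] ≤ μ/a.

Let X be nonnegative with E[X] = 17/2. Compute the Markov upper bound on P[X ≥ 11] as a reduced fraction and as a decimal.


μ = E[X] = 17/2, a = 11.
Markov: P[X ≥ 11] ≤ μ/a = (17/2)/11 = 17/22.
Numerically: ≈ 0.772727.
(Since a = 11 > μ = 8.500000, the bound 17/22 is < 1 and informative.)

P[X ≥ 11] ≤ 17/22 ≈ 0.772727.


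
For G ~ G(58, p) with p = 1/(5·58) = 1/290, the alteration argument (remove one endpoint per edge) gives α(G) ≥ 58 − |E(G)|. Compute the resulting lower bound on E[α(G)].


E[|E(G)|] = C(58, 2)·p = 1653 · (1/290) = 57/10.
E[α(G)] ≥ n − E[|E(G)|] = 58 − 57/10 = 523/10.
Numerically: ≈ 52.30000.
(This is only a lower bound; the true E[α(G)] may be larger.)

E[α(G)] ≥ 523/10 ≈ 52.30000.


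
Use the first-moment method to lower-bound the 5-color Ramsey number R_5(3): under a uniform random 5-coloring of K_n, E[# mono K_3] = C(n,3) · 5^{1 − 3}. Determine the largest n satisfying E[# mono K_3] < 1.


We need C(n, 3) · 5^{1 − 3} < 1, i.e. C(n, 3) < 5^{3 − 1} = 25.
Check values of n near the boundary:
  n = 3: C(3, 3) = 1; 1 < 25? YES
  n = 4: C(4, 3) = 4; 4 < 25? YES
  n = 5: C(5, 3) = 10; 10 < 25? YES
  n = 6: C(6, 3) = 20; 20 < 25? YES
  n = 7: C(7, 3) = 35; 35 < 25? NO
  n = 8: C(8, 3) = 56; 56 < 25? NO
The largest n with C(n, 3) < 25 is n = 6 (where E[X] = 4/5 ≈ 0.8000). Hence R_5(3) > 6, i.e. R_5(3) ≥ 7.

Largest n = 6; hence R_5(3) > 6.


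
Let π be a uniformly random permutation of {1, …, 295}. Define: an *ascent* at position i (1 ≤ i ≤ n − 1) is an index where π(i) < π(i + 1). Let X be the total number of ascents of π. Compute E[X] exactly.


Write X = Σ X_I over i = 1, …, 294, with X_I the indicator of one ascent.
There are 294 indicators.
For each fixed i, the pair (π(i), π(i+1)) is a uniformly random ordered pair of distinct values from {1, …, 295}; by symmetry P[π(i) < π(i+1)] = 1/2.
By linearity: E[X] = 294 · (1/2) = (295 − 1) · (1/2) = 147 ≈ 147.0000.

E[X] = 147 = 147.0000.


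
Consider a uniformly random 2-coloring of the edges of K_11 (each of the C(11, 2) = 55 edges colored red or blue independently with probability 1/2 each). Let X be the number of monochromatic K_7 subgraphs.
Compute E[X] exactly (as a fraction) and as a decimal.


Let X = Σ_S X_S over the C(11, 7) = 330 subsets S of size 7, where X_S = 1 if the K_7 on S is monochromatic.
For a fixed S, the K_7 on S has C(7, 2) = 21 edges. P[all 21 edges red] = (1/2)^21, and likewise for blue, so P[monochromatic] = 2·(1/2)^21 = 2^{1 − 21} = 1/1048576.
By linearity of expectation: E[X] = C(11, 7) · 2^{1 − 21} = 330 · 1/1048576 = 165/524288.
Numerically: E[X] ≈ 0.000315.

E[X] = C(11,7)·2^(1−C(7,2)) = 165/524288 ≈ 0.000315.


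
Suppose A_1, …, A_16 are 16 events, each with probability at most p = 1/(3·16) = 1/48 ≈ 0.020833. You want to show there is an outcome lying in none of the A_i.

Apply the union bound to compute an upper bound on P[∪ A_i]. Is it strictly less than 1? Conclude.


Union bound: P[∪_{i=1}^{16} A_i] ≤ Σ_i P[A_i] ≤ 16·p = 16·(1/48) = 1/3.
Numerically: 1/3 ≈ 0.333333.
Is 1/3 < 1? YES.
Since P[∪ A_i] ≤ 1/3 < 1, the complement has P[∩ A_i^c] ≥ 1 − 1/3 = 2/3 > 0, so some outcome avoids every A_i.

16·p = 1/3 ≈ 0.333333; existence CERTIFIED by the union bound.


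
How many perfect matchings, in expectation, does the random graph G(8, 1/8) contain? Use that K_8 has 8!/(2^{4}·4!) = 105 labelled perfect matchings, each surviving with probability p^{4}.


K_8 has 8!/(2^{4}·4!) = 105 labelled perfect matchings.
For each such perfect matching H, let X_H = 1 if all 4 edges of H are present in G. Then P[X_H = 1] = p^{4} = (1/8)^{4} = 1/4096.
By linearity: E[X] = Σ_H E[X_H] = 105 · p^{4} = 105 · 1/4096 = 105/4096.
Numerically: E[X] ≈ 0.0256.

E[X] = 105 · (1/8)^{4} = 105/4096 ≈ 0.0256.


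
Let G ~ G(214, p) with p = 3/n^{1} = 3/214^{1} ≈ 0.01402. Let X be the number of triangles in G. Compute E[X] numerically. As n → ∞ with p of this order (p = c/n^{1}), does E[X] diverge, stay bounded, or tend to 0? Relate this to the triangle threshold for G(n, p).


Number of potential triangles: C(214, 3) = 1610564.
Each occurs with probability p³ ≈ (0.01402)³ ≈ 2.755005e-06.
By linearity: E[X] = C(214, 3)·p³ ≈ 1610564 · 2.755005e-06 ≈ 4.4371.
Here α = 1, so p = 3/n is exactly at the triangle threshold p ~ 1/n. Asymptotically E[X] → c³/6 = 3³/6 = 9/2 ≈ 4.5000, a bounded constant. In this regime the triangle count is asymptotically Poisson(c³/6).

E[X] ≈ 4.4371; in regime p = Θ(1/n^{1}) E[X] stays bounded (at the triangle threshold p ~ 1/n).


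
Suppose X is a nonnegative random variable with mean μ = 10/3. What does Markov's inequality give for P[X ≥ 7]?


μ = E[X] = 10/3, a = 7.
Markov: P[X ≥ 7] ≤ μ/a = (10/3)/7 = 10/21.
Numerically: ≈ 0.476190.
(Since a = 7 > μ = 3.333333, the bound 10/21 is < 1 and informative.)

P[X ≥ 7] ≤ 10/21 ≈ 0.476190.


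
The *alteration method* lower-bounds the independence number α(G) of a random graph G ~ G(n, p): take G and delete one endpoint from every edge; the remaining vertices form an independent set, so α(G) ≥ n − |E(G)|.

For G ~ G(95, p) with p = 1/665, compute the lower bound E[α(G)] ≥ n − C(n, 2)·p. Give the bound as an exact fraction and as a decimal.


E[|E(G)|] = C(95, 2)·p = 4465 · (1/665) = 47/7.
E[α(G)] ≥ n − E[|E(G)|] = 95 − 47/7 = 618/7.
Numerically: ≈ 88.28571.
(This is only a lower bound; the true E[α(G)] may be larger.)

E[α(G)] ≥ 618/7 ≈ 88.28571.


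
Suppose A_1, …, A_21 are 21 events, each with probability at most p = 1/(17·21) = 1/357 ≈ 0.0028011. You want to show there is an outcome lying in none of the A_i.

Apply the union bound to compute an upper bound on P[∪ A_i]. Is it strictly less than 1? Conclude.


Union bound: P[∪_{i=1}^{21} A_i] ≤ Σ_i P[A_i] ≤ 21·p = 21·(1/357) = 1/17.
Numerically: 1/17 ≈ 0.0588235.
Is 1/17 < 1? YES.
Since P[∪ A_i] ≤ 1/17 < 1, the complement has P[∩ A_i^c] ≥ 1 − 1/17 = 16/17 > 0, so some outcome avoids every A_i.

21·p = 1/17 ≈ 0.0588235; existence CERTIFIED by the union bound.


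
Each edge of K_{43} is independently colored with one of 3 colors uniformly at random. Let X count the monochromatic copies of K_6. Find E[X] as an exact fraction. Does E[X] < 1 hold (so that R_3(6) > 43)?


E[X] = C(43, 6) · 3^{1 − 15} = 6096454 · 3^{−14} = 6096454/4782969.
As a reduced fraction: E[X] = 6096454/4782969 ≈ 1.275.
Is E[X] < 1? NO.
Since E[X] ≥ 1, the first-moment bound is inconclusive at n = 43; it does NOT by itself certify R_3(6) > 43.

E[X] = 6096454/4782969 ≈ 1.275; E[X] ≥ 1; first-moment method inconclusive here.


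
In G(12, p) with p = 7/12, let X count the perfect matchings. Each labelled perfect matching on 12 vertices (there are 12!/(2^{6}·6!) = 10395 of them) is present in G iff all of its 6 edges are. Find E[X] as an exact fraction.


K_12 has 12!/(2^{6}·6!) = 10395 labelled perfect matchings.
For each such perfect matching H, let X_H = 1 if all 6 edges of H are present in G. Then P[X_H = 1] = p^{6} = (7/12)^{6} = 117649/2985984.
Summing the indicators: E[X] = Σ_H E[X_H] = 10395 · p^{6} = 10395 · 117649/2985984 = 45294865/110592.
Numerically: E[X] ≈ 410.

E[X] = 10395 · (7/12)^{6} = 45294865/110592 ≈ 410.


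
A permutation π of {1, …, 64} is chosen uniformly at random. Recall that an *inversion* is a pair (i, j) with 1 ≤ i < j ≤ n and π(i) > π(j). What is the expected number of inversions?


Write X = Σ X_I over the C(64, 2) = 2016 pairs i < j, with X_I the indicator of one inversion.
There are 2016 indicators.
For each fixed pair i < j, the values π(i) and π(j) are two distinct elements of {1, …, 64} in uniformly random order; by symmetry P[π(i) > π(j)] = 1/2.
By linearity: E[X] = 2016 · (1/2) = C(64, 2) · (1/2) = 2016/2 = 1008 ≈ 1008.000.

E[X] = 1008 = 1008.000.


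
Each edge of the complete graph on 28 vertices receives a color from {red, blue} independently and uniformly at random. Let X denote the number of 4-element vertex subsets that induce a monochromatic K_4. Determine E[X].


Let X = Σ_S X_S over the C(28, 4) = 20475 subsets S of size 4, where X_S = 1 if the K_4 on S is monochromatic.
For a fixed S, the K_4 on S has C(4, 2) = 6 edges. P[all 6 edges red] = (1/2)^6, and likewise for blue, so P[monochromatic] = 2·(1/2)^6 = 2^{1 − 6} = 1/32.
Summing: E[X] = C(28, 4) · 2^{1 − 6} = 20475 · 1/32 = 20475/32.
Numerically: E[X] ≈ 639.843750.

E[X] = C(28,4)·2^(1−C(4,2)) = 20475/32 ≈ 639.843750.


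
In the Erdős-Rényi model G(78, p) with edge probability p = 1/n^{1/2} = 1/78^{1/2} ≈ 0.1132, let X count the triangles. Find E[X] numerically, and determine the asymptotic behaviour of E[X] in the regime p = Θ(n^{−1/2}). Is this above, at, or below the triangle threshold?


Number of potential triangles: C(78, 3) = 76076.
Each occurs with probability p³ ≈ (0.1132)³ ≈ 1.451637e-03.
By linearity: E[X] = C(78, 3)·p³ ≈ 76076 · 1.451637e-03 ≈ 110.4348.
Since α = 1/2 < 1, p = c/n^{1/2} ≫ 1/n is above the triangle threshold p ~ 1/n. Asymptotically E[X] ~ (c³/6)·n^{3(1−α)} = (1³/6)·n^{1.5} → ∞; triangles are abundant w.h.p.

E[X] ≈ 110.4348; in regime p = Θ(1/n^{1/2}) E[X] diverges (above the triangle threshold p ~ 1/n).


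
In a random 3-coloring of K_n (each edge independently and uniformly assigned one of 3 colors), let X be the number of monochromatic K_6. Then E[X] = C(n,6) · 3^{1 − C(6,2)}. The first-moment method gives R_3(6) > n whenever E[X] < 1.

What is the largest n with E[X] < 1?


We need C(n, 6) · 3^{1 − 15} < 1, i.e. C(n, 6) < 3^{15 − 1} = 4782969.
Check values of n near the boundary:
  n = 39: C(39, 6) = 3262623; 3262623 < 4782969? YES
  n = 40: C(40, 6) = 3838380; 3838380 < 4782969? YES
  n = 41: C(41, 6) = 4496388; 4496388 < 4782969? YES
  n = 42: C(42, 6) = 5245786; 5245786 < 4782969? NO
  n = 43: C(43, 6) = 6096454; 6096454 < 4782969? NO
The largest n with C(n, 6) < 4782969 is n = 41 (where E[X] = 1498796/1594323 ≈ 0.940083). Hence R_3(6) > 41, i.e. R_3(6) ≥ 42.

Largest n = 41; hence R_3(6) > 41.


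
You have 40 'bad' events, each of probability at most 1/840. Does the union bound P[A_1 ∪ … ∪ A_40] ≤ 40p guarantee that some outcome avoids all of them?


Union bound: P[∪_{i=1}^{40} A_i] ≤ Σ_i P[A_i] ≤ 40·p = 40·(1/840) = 1/21.
Numerically: 1/21 ≈ 0.0476.
Is 1/21 < 1? YES.
Since P[∪ A_i] ≤ 1/21 < 1, the complement has P[∩ A_i^c] ≥ 1 − 1/21 = 20/21 > 0, so some outcome avoids every A_i.

40·p = 1/21 ≈ 0.0476; existence CERTIFIED by the union bound.


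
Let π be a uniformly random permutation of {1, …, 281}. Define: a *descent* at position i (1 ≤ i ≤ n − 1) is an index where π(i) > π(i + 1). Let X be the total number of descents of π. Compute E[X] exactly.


Write X = Σ X_I over i = 1, …, 280, with X_I the indicator of one descent.
There are 280 indicators.
For each fixed i, the pair (π(i), π(i+1)) is a uniformly random ordered pair of distinct values from {1, …, 281}; by symmetry P[π(i) > π(i+1)] = 1/2.
By linearity: E[X] = 280 · (1/2) = (281 − 1) · (1/2) = 140 ≈ 140.00000.

E[X] = 140 = 140.00000.


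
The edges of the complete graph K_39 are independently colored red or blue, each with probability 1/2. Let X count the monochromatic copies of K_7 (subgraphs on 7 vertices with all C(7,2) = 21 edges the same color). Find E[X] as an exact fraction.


Let X = Σ_S X_S over the C(39, 7) = 15380937 subsets S of size 7, where X_S = 1 if the K_7 on S is monochromatic.
For a fixed S, the K_7 on S has C(7, 2) = 21 edges. P[all 21 edges red] = (1/2)^21, and likewise for blue, so P[monochromatic] = 2·(1/2)^21 = 2^{1 − 21} = 1/1048576.
Summing: E[X] = C(39, 7) · 2^{1 − 21} = 15380937 · 1/1048576 = 15380937/1048576.
Numerically: E[X] ≈ 14.668.

E[X] = C(39,7)·2^(1−C(7,2)) = 15380937/1048576 ≈ 14.668.


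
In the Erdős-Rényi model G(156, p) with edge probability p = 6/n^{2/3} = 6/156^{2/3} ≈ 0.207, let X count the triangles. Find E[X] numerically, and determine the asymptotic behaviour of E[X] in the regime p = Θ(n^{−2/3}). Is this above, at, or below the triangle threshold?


Number of potential triangles: C(156, 3) = 620620.
Each occurs with probability p³ ≈ (0.207)³ ≈ 8.875740e-03.
By linearity: E[X] = C(156, 3)·p³ ≈ 620620 · 8.875740e-03 ≈ 5508.4615.
Since α = 2/3 < 1, p = c/n^{2/3} ≫ 1/n is above the triangle threshold p ~ 1/n. Asymptotically E[X] ~ (c³/6)·n^{3(1−α)} = (6³/6)·n^{1} → ∞; triangles are abundant w.h.p.

E[X] ≈ 5508.4615; in regime p = Θ(1/n^{2/3}) E[X] diverges (above the triangle threshold p ~ 1/n).


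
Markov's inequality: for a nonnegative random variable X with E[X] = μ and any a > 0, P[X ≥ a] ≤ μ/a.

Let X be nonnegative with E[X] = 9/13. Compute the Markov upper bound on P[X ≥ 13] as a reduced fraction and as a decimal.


μ = E[X] = 9/13, a = 13.
Markov: P[X ≥ 13] ≤ μ/a = (9/13)/13 = 9/169.
Numerically: ≈ 0.0533.
(Since a = 13 > μ = 0.6923, the bound 9/169 is < 1 and informative.)

P[X ≥ 13] ≤ 9/169 ≈ 0.0533.


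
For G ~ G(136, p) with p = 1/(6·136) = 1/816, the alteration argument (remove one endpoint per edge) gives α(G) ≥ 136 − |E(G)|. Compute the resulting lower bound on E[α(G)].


E[|E(G)|] = C(136, 2)·p = 9180 · (1/816) = 45/4.
E[α(G)] ≥ n − E[|E(G)|] = 136 − 45/4 = 499/4.
Numerically: ≈ 124.75000.
(This is only a lower bound; the true E[α(G)] may be larger.)

E[α(G)] ≥ 499/4 ≈ 124.75000.


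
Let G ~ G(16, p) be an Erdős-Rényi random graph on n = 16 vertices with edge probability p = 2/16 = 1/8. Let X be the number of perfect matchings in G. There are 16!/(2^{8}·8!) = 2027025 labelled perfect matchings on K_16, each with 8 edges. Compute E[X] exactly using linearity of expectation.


K_16 has 16!/(2^{8}·8!) = 2027025 labelled perfect matchings.
For each such perfect matching H, let X_H = 1 if all 8 edges of H are present in G. Then P[X_H = 1] = p^{8} = (1/8)^{8} = 1/16777216.
Summing the indicators: E[X] = Σ_H E[X_H] = 2027025 · p^{8} = 2027025 · 1/16777216 = 2027025/16777216.
Numerically: E[X] ≈ 0.1208.

E[X] = 2027025 · (1/8)^{8} = 2027025/16777216 ≈ 0.1208.


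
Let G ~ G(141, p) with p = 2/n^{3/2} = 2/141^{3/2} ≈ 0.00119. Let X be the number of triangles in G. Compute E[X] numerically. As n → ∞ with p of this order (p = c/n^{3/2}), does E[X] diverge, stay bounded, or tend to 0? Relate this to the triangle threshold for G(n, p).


Number of potential triangles: C(141, 3) = 457310.
Each occurs with probability p³ ≈ (0.00119)³ ≈ 1.70453e-09.
By linearity: E[X] = C(141, 3)·p³ ≈ 457310 · 1.70453e-09 ≈ 0.001.
Since α = 3/2 > 1, p = c/n^{3/2} = o(1/n) is below the triangle threshold p ~ 1/n. Asymptotically E[X] ~ (c³/6)·n^{3(1−α)} = (2³/6)·n^{-1.5} → 0, so by Markov's inequality G has no triangles w.h.p.

E[X] ≈ 0.001; in regime p = Θ(1/n^{3/2}) E[X] tends to 0 (below the triangle threshold p ~ 1/n).


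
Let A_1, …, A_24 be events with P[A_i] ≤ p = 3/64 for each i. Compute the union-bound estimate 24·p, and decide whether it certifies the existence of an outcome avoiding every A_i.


Union bound: P[∪_{i=1}^{24} A_i] ≤ Σ_i P[A_i] ≤ 24·p = 24·(3/64) = 9/8.
Numerically: 9/8 ≈ 1.12500.
Is 9/8 < 1? NO.
Since the bound 9/8 is ≥ 1, the union bound is uninformative here; it does NOT by itself certify existence.

24·p = 9/8 ≈ 1.12500; existence NOT certified by the union bound.


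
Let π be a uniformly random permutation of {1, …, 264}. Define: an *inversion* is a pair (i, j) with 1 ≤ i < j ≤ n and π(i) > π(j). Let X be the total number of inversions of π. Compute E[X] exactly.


Write X = Σ X_I over the C(264, 2) = 34716 pairs i < j, with X_I the indicator of one inversion.
There are 34716 indicators.
For each fixed pair i < j, the values π(i) and π(j) are two distinct elements of {1, …, 264} in uniformly random order; by symmetry P[π(i) > π(j)] = 1/2.
By linearity: E[X] = 34716 · (1/2) = C(264, 2) · (1/2) = 34716/2 = 17358 ≈ 17358.00000.

E[X] = 17358 = 17358.00000.


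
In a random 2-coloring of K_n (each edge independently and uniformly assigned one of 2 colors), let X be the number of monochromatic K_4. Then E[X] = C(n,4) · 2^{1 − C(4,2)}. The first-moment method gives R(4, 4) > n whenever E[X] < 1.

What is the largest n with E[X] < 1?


We need C(n, 4) · 2^{1 − 6} < 1, i.e. C(n, 4) < 2^{6 − 1} = 32.
Check values of n near the boundary:
  n = 5: C(5, 4) = 5; 5 < 32? YES
  n = 6: C(6, 4) = 15; 15 < 32? YES
  n = 7: C(7, 4) = 35; 35 < 32? NO
  n = 8: C(8, 4) = 70; 70 < 32? NO
  n = 9: C(9, 4) = 126; 126 < 32? NO
The largest n with C(n, 4) < 32 is n = 6 (where E[X] = 15/32 ≈ 0.469). Hence R(4, 4) > 6, i.e. R(4, 4) ≥ 7.

Largest n = 6; hence R(4, 4) > 6.


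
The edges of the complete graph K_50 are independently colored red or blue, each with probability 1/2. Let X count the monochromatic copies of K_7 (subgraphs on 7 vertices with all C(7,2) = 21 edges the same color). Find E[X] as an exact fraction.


Let X = Σ_S X_S over the C(50, 7) = 99884400 subsets S of size 7, where X_S = 1 if the K_7 on S is monochromatic.
For a fixed S, the K_7 on S has C(7, 2) = 21 edges. P[all 21 edges red] = (1/2)^21, and likewise for blue, so P[monochromatic] = 2·(1/2)^21 = 2^{1 − 21} = 1/1048576.
By linearity of expectation: E[X] = C(50, 7) · 2^{1 − 21} = 99884400 · 1/1048576 = 6242775/65536.
Numerically: E[X] ≈ 95.257.

E[X] = C(50,7)·2^(1−C(7,2)) = 6242775/65536 ≈ 95.257.
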